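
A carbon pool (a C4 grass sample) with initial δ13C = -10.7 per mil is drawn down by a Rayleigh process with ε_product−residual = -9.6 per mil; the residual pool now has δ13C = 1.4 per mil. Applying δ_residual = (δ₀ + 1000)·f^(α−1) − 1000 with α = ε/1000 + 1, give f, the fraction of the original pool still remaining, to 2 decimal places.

α − 1 = ε/1000 = -0.0096
(δ_res + 1000)/(δ₀ + 1000) = (1.4 + 1000)/(-10.7 + 1000) = 1001.4/989.3 = 1.012231
f = 1.012231^(1/-0.0096) = exp(ln(1.012231)/-0.0096) = exp(0.01216/-0.0096)
f = exp(-1.2663) = 0.2819

0.28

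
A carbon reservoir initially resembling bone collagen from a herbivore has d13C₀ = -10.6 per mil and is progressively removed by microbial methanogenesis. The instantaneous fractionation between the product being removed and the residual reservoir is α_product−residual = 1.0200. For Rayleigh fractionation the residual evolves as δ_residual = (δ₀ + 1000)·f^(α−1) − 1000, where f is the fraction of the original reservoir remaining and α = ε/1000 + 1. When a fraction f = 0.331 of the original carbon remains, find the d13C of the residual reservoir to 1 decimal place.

-32.2 per mil

Rayleigh residual: δ_res = (δ₀ + 1000)·f^(α−1) − 1000
α − 1 = 0.02000
f^(α−1) = 0.331^(0.02000) = 0.978130
δ_res = (-10.6 + 1000) × 0.978130 − 1000 = 967.762 − 1000 = -32.24 per mil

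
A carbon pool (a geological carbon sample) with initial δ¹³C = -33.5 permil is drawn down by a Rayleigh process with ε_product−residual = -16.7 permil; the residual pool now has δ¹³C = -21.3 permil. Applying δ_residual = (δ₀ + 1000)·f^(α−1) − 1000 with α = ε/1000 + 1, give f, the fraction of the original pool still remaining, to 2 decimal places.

0.47

α − 1 = ε/1000 = -0.0167
(δ_res + 1000)/(δ₀ + 1000) = (-21.3 + 1000)/(-33.5 + 1000) = 978.7/966.5 = 1.012623
f = 1.012623^(1/-0.0167) = exp(ln(1.012623)/-0.0167) = exp(0.01254/-0.0167)
f = exp(-0.7511) = 0.4718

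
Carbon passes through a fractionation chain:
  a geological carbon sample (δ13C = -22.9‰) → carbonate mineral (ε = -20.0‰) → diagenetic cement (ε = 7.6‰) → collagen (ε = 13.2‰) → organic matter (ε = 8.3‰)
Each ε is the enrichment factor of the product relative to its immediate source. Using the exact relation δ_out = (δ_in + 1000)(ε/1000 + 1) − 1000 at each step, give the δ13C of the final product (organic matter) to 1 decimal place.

step 1: δ = (-22.90 + 1000)·(-20.0/1000 + 1) − 1000 = -42.44‰
step 2: δ = (-42.44 + 1000)·(7.6/1000 + 1) − 1000 = -35.16‰
step 3: δ = (-35.16 + 1000)·(13.2/1000 + 1) − 1000 = -22.43‰
step 4: δ = (-22.43 + 1000)·(8.3/1000 + 1) − 1000 = -14.31‰

-14.3‰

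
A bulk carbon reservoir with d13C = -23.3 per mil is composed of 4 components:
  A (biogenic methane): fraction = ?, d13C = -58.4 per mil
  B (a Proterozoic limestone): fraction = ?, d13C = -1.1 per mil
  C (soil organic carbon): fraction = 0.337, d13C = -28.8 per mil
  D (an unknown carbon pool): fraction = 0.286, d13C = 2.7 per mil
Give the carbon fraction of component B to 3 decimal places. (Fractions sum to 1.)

Let f_B and f_A be the unknown fractions; fractions sum to 1 so f_B + f_A = 0.377.
Mass balance: Σ fᵢ·δᵢ = δ_bulk ⇒ f_B·(-1.1) + f_A·(-58.4) = -23.3 − (-8.933) = -14.367
Substitute f_A = 0.377 − f_B:
f_B·(-1.1 − -58.4) = -14.367 − 0.377×(-58.4) = 7.650
f_B = 7.650 / 57.3 = 0.1335

0.134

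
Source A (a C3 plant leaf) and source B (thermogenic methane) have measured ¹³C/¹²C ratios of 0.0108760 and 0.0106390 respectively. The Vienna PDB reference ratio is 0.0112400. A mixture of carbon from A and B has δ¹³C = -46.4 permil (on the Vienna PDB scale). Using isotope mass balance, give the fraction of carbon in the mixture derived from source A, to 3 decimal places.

0.335

δ_A = (0.0108760/0.0112400 − 1)×1000 = (0.967616 − 1)×1000 = -32.384 permil
δ_B = (0.0106390/0.0112400 − 1)×1000 = (0.946530 − 1)×1000 = -53.470 permil
f_A = (δ_mix − δ_B)/(δ_A − δ_B) = (-46.4 − (-53.470))/(-32.384 − (-53.470))
f_A = 7.070 / 21.085 = 0.3353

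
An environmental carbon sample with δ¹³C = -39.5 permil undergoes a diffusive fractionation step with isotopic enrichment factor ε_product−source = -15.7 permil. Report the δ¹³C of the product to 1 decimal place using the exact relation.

-54.6 permil

To first order, δ_product ≈ δ_source + ε = -55.2 permil.
Exactly, δ_product = (δ_source + 1000)·(ε/1000 + 1) − 1000.
δ_product = (-39.5 + 1000) × (-15.7/1000 + 1) − 1000
δ_product = -54.58 permil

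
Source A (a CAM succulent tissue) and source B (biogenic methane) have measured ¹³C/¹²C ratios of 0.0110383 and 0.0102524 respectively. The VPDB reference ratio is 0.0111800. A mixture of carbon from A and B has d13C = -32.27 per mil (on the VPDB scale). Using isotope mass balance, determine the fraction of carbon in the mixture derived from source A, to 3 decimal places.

δ_A = (0.0110383/0.0111800 − 1)×1000 = (0.987326 − 1)×1000 = -12.674 per mil
δ_B = (0.0102524/0.0111800 − 1)×1000 = (0.917030 − 1)×1000 = -82.970 per mil
f_A = (δ_mix − δ_B)/(δ_A − δ_B) = (-32.27 − (-82.970))/(-12.674 − (-82.970))
f_A = 50.700 / 70.295 = 0.7212

0.721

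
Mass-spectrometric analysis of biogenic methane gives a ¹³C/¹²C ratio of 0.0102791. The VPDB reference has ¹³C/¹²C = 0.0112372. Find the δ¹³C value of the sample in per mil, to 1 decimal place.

δ¹³C = (R_sample / R_standard − 1) × 1000
R_sample / R_standard = 0.0102791 / 0.0112372 = 0.914739
δ¹³C = (0.914739 − 1) × 1000 = -85.26 per mil

-85.3 per mil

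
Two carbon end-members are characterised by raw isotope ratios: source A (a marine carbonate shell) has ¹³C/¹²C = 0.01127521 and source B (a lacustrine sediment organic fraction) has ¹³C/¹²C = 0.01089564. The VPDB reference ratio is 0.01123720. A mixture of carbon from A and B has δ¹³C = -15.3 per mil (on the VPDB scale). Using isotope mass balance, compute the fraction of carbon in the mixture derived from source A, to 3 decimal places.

0.447

δ_A = (0.01127521/0.01123720 − 1)×1000 = (1.003383 − 1)×1000 = 3.383 per mil
δ_B = (0.01089564/0.01123720 − 1)×1000 = (0.969605 − 1)×1000 = -30.395 per mil
f_A = (δ_mix − δ_B)/(δ_A − δ_B) = (-15.3 − (-30.395))/(3.383 − (-30.395))
f_A = 15.095 / 33.778 = 0.4469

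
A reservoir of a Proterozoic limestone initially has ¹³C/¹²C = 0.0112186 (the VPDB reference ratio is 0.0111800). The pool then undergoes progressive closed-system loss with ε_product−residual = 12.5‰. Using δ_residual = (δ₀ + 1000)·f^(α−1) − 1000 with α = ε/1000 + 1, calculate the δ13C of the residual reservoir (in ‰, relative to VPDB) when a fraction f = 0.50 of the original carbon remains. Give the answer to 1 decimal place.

δ₀ = (0.0112186/0.0111800 − 1)×1000 = (1.003453 − 1)×1000 = 3.453‰
α − 1 = ε/1000 = 0.0125
f^(α−1) = 0.50^(0.0125) = 0.991373
δ_res = (3.453 + 1000) × 0.991373 − 1000 = 994.796 − 1000 = -5.20‰

-5.2‰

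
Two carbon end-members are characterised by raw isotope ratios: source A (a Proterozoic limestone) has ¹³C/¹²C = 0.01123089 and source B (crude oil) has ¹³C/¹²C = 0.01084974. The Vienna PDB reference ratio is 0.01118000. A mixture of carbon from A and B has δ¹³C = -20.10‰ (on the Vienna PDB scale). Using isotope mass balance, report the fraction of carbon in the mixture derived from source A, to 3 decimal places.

δ_A = (0.01123089/0.01118000 − 1)×1000 = (1.004552 − 1)×1000 = 4.552‰
δ_B = (0.01084974/0.01118000 − 1)×1000 = (0.970460 − 1)×1000 = -29.540‰
f_A = (δ_mix − δ_B)/(δ_A − δ_B) = (-20.10 − (-29.540))/(4.552 − (-29.540))
f_A = 9.440 / 34.092 = 0.2769

0.277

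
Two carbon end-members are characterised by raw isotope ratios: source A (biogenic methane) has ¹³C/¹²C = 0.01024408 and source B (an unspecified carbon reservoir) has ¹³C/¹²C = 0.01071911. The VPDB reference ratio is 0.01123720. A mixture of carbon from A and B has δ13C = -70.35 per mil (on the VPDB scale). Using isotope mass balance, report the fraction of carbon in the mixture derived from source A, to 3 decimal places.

0.574

δ_A = (0.01024408/0.01123720 − 1)×1000 = (0.911622 − 1)×1000 = -88.378 per mil
δ_B = (0.01071911/0.01123720 − 1)×1000 = (0.953895 − 1)×1000 = -46.105 per mil
f_A = (δ_mix − δ_B)/(δ_A − δ_B) = (-70.35 − (-46.105))/(-88.378 − (-46.105))
f_A = -24.245 / -42.273 = 0.5735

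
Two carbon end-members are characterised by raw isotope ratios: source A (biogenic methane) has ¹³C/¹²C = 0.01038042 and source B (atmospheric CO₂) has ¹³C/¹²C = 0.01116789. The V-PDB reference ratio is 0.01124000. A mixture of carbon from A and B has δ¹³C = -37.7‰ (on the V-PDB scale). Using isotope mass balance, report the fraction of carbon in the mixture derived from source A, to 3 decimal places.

δ_A = (0.01038042/0.01124000 − 1)×1000 = (0.923525 − 1)×1000 = -76.475‰
δ_B = (0.01116789/0.01124000 − 1)×1000 = (0.993585 − 1)×1000 = -6.415‰
f_A = (δ_mix − δ_B)/(δ_A − δ_B) = (-37.7 − (-6.415))/(-76.475 − (-6.415))
f_A = -31.285 / -70.060 = 0.4465

0.447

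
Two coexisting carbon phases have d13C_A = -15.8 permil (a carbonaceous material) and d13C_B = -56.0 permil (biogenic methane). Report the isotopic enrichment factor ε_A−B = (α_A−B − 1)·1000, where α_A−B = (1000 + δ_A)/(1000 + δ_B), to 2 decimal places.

α_A−B = (1000 + -15.8) / (1000 + -56.0) = 984.2 / 944.0 = 1.042585
ε_A−B = (1.042585 − 1) × 1000 = 42.585 permil
(The approximation ε ≈ δ_A − δ_B would give 40.2 permil.)

42.58 permil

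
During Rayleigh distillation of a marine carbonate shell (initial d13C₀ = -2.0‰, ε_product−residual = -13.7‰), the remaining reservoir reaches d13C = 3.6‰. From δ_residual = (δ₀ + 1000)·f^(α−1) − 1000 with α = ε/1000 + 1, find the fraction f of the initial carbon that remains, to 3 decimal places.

α − 1 = ε/1000 = -0.0137
(δ_res + 1000)/(δ₀ + 1000) = (3.6 + 1000)/(-2.0 + 1000) = 1003.6/998.0 = 1.005611
f = 1.005611^(1/-0.0137) = exp(ln(1.005611)/-0.0137) = exp(0.00560/-0.0137)
f = exp(-0.4084) = 0.6647

0.665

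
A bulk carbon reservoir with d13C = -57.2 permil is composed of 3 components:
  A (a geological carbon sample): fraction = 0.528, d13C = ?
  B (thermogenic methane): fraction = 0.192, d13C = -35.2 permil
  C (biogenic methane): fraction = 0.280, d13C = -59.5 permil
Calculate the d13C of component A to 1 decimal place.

Isotope mass balance: δ_bulk = Σ fᵢ·δᵢ.
-57.2 = 0.528×δ_A + 0.192×(-35.2) + 0.280×(-59.5)
0.528·δ_A = -57.2 − (-23.418) = -33.782
δ_A = -33.782 / 0.528 = -63.98 permil

-64.0 permil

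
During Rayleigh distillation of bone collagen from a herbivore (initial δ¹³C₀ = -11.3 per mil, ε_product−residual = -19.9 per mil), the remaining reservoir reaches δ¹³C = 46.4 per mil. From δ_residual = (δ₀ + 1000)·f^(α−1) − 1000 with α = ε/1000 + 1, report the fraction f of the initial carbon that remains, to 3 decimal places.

α − 1 = ε/1000 = -0.0199
(δ_res + 1000)/(δ₀ + 1000) = (46.4 + 1000)/(-11.3 + 1000) = 1046.4/988.7 = 1.058359
f = 1.058359^(1/-0.0199) = exp(ln(1.058359)/-0.0199) = exp(0.05672/-0.0199)
f = exp(-2.8503) = 0.0578

0.058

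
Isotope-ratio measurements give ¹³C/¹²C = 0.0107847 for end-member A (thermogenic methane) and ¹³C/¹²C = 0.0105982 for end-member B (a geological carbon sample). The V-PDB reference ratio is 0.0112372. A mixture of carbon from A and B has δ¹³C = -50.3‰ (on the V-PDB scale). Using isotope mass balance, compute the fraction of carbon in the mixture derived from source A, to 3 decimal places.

δ_A = (0.0107847/0.0112372 − 1)×1000 = (0.959732 − 1)×1000 = -40.268‰
δ_B = (0.0105982/0.0112372 − 1)×1000 = (0.943135 − 1)×1000 = -56.865‰
f_A = (δ_mix − δ_B)/(δ_A − δ_B) = (-50.3 − (-56.865))/(-40.268 − (-56.865))
f_A = 6.565 / 16.597 = 0.3955

0.396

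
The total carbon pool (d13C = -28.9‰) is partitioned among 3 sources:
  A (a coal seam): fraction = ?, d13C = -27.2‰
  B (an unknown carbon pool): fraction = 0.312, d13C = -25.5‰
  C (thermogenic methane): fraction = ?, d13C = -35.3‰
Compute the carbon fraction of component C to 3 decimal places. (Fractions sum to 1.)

Let f_C and f_A be the unknown fractions; fractions sum to 1 so f_C + f_A = 0.688.
Mass balance: Σ fᵢ·δᵢ = δ_bulk ⇒ f_C·(-35.3) + f_A·(-27.2) = -28.9 − (-7.956) = -20.944
Substitute f_A = 0.688 − f_C:
f_C·(-35.3 − -27.2) = -20.944 − 0.688×(-27.2) = -2.230
f_C = -2.230 / -8.1 = 0.2754

0.275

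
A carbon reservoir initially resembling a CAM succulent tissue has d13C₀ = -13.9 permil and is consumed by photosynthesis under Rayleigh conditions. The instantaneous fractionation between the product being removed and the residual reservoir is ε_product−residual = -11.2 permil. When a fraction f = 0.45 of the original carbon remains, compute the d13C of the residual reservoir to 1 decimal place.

-5.0 permil

Rayleigh residual: δ_res = (δ₀ + 1000)·f^(α−1) − 1000
α = ε/1000 + 1 = 0.98880, so α − 1 = -0.01120
f^(α−1) = 0.45^(-0.01120) = 1.008983
δ_res = (-13.9 + 1000) × 1.008983 − 1000 = 994.959 − 1000 = -5.04 permil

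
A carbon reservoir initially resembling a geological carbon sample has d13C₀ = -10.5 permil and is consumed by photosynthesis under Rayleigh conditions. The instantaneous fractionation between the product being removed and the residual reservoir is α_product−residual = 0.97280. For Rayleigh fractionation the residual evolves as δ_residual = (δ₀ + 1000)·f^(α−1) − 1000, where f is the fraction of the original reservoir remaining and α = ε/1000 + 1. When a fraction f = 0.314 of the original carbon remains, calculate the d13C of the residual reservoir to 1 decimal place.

21.2 permil

Rayleigh residual: δ_res = (δ₀ + 1000)·f^(α−1) − 1000
α − 1 = -0.02720
f^(α−1) = 0.314^(-0.02720) = 1.032009
δ_res = (-10.5 + 1000) × 1.032009 − 1000 = 1021.173 − 1000 = 21.17 permil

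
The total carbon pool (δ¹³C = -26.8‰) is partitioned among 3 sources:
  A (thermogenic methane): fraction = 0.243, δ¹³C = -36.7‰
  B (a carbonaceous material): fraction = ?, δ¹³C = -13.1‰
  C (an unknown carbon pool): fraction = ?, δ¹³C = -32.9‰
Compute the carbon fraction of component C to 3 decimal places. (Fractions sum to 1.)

Let f_C and f_B be the unknown fractions; fractions sum to 1 so f_C + f_B = 0.757.
Mass balance: Σ fᵢ·δᵢ = δ_bulk ⇒ f_C·(-32.9) + f_B·(-13.1) = -26.8 − (-8.918) = -17.882
Substitute f_B = 0.757 − f_C:
f_C·(-32.9 − -13.1) = -17.882 − 0.757×(-13.1) = -7.965
f_C = -7.965 / -19.8 = 0.4023

0.402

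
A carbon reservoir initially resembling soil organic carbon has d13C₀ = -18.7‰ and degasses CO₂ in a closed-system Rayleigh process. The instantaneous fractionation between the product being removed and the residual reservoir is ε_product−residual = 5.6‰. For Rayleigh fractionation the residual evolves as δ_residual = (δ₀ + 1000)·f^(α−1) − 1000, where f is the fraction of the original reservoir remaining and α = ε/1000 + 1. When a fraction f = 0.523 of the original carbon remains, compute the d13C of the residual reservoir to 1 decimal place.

-22.3‰

Rayleigh residual: δ_res = (δ₀ + 1000)·f^(α−1) − 1000
α = ε/1000 + 1 = 1.00560, so α − 1 = 0.00560
f^(α−1) = 0.523^(0.00560) = 0.996377
δ_res = (-18.7 + 1000) × 0.996377 − 1000 = 977.745 − 1000 = -22.26‰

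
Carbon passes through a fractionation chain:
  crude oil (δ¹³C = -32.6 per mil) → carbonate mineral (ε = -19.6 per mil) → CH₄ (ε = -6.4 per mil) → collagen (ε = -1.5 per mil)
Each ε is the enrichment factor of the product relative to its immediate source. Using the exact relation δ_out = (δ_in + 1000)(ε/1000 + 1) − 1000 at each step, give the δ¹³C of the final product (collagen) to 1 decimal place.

step 1: δ = (-32.60 + 1000)·(-19.6/1000 + 1) − 1000 = -51.56 per mil
step 2: δ = (-51.56 + 1000)·(-6.4/1000 + 1) − 1000 = -57.63 per mil
step 3: δ = (-57.63 + 1000)·(-1.5/1000 + 1) − 1000 = -59.04 per mil

-59.0 per mil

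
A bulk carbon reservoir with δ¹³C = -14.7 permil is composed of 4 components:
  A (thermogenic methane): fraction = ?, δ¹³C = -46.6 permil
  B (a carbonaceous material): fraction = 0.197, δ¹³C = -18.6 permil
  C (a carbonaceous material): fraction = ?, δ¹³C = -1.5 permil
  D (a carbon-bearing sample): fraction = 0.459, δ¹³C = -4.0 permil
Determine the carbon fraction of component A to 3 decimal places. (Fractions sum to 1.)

Let f_A and f_C be the unknown fractions; fractions sum to 1 so f_A + f_C = 0.344.
Mass balance: Σ fᵢ·δᵢ = δ_bulk ⇒ f_A·(-46.6) + f_C·(-1.5) = -14.7 − (-5.500) = -9.200
Substitute f_C = 0.344 − f_A:
f_A·(-46.6 − -1.5) = -9.200 − 0.344×(-1.5) = -8.684
f_A = -8.684 / -45.1 = 0.1925

0.193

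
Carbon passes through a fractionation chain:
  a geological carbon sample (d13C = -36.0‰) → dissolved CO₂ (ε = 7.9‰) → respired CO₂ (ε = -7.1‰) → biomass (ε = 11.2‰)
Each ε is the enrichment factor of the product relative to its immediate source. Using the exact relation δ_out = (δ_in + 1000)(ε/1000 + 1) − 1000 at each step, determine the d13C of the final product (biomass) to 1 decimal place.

step 1: δ = (-36.00 + 1000)·(7.9/1000 + 1) − 1000 = -28.38‰
step 2: δ = (-28.38 + 1000)·(-7.1/1000 + 1) − 1000 = -35.28‰
step 3: δ = (-35.28 + 1000)·(11.2/1000 + 1) − 1000 = -24.48‰

-24.5‰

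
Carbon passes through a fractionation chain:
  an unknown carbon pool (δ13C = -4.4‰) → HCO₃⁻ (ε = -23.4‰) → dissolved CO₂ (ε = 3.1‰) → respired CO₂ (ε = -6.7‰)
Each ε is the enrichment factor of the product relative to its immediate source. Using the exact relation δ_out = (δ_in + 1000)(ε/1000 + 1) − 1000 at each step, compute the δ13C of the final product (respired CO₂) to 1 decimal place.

-31.2‰

step 1: δ = (-4.40 + 1000)·(-23.4/1000 + 1) − 1000 = -27.70‰
step 2: δ = (-27.70 + 1000)·(3.1/1000 + 1) − 1000 = -24.68‰
step 3: δ = (-24.68 + 1000)·(-6.7/1000 + 1) − 1000 = -31.22‰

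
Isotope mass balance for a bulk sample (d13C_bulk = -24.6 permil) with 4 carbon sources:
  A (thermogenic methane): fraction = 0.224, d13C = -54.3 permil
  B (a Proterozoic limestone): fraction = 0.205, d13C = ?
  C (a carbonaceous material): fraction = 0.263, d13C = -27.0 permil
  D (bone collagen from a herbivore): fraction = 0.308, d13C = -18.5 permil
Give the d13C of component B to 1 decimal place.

1.8 permil

Isotope mass balance: δ_bulk = Σ fᵢ·δᵢ.
-24.6 = 0.224×(-54.3) + 0.205×δ_B + 0.263×(-27.0) + 0.308×(-18.5)
0.205·δ_B = -24.6 − (-24.962) = 0.362
δ_B = 0.362 / 0.205 = 1.77 permil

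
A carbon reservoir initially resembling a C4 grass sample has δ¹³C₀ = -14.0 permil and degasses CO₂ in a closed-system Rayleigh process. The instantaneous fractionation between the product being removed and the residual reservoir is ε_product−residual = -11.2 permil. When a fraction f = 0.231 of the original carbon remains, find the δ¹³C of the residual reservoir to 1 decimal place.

2.3 permil

Rayleigh residual: δ_res = (δ₀ + 1000)·f^(α−1) − 1000
α = ε/1000 + 1 = 0.98880, so α − 1 = -0.01120
f^(α−1) = 0.231^(-0.01120) = 1.016547
δ_res = (-14.0 + 1000) × 1.016547 − 1000 = 1002.316 − 1000 = 2.32 permil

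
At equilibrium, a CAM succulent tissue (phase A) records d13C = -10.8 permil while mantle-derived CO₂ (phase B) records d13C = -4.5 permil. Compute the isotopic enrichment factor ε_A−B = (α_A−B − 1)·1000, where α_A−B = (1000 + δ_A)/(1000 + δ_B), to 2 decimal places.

-6.33 permil

α_A−B = (1000 + -10.8) / (1000 + -4.5) = 989.2 / 995.5 = 0.993672
ε_A−B = (0.993672 − 1) × 1000 = -6.328 permil
(The approximation ε ≈ δ_A − δ_B would give -6.3 permil.)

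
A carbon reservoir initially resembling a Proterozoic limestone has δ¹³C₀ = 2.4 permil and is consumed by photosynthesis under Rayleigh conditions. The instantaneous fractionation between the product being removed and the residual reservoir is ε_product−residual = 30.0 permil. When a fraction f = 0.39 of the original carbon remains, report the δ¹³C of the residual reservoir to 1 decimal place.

Rayleigh residual: δ_res = (δ₀ + 1000)·f^(α−1) − 1000
α = ε/1000 + 1 = 1.03000, so α − 1 = 0.03000
f^(α−1) = 0.39^(0.03000) = 0.972147
δ_res = (2.4 + 1000) × 0.972147 − 1000 = 974.480 − 1000 = -25.52 permil

-25.5 permil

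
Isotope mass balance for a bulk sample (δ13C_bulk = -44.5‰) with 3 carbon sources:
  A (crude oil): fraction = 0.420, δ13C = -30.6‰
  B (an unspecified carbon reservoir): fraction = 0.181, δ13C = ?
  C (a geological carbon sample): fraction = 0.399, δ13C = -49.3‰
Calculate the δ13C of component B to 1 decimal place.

-66.2‰

Isotope mass balance: δ_bulk = Σ fᵢ·δᵢ.
-44.5 = 0.420×(-30.6) + 0.181×δ_B + 0.399×(-49.3)
0.181·δ_B = -44.5 − (-32.523) = -11.977
δ_B = -11.977 / 0.181 = -66.17‰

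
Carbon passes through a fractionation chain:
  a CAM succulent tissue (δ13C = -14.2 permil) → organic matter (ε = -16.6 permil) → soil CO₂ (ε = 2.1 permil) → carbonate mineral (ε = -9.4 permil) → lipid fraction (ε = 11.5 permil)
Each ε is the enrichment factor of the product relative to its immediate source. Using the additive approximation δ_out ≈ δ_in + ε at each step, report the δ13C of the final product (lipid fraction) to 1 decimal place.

-26.6 permil

step 1: δ ≈ -14.2 + (-16.6) = -30.8 permil
step 2: δ ≈ -30.8 + (2.1) = -28.7 permil
step 3: δ ≈ -28.7 + (-9.4) = -38.1 permil
step 4: δ ≈ -38.1 + (11.5) = -26.6 permil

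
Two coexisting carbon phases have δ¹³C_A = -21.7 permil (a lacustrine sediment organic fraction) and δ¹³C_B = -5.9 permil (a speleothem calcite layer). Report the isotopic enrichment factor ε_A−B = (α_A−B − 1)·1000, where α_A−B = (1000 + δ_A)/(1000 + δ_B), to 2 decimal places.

-15.89 permil

α_A−B = (1000 + -21.7) / (1000 + -5.9) = 978.3 / 994.1 = 0.984106
ε_A−B = (0.984106 − 1) × 1000 = -15.894 permil
(The approximation ε ≈ δ_A − δ_B would give -15.8 permil.)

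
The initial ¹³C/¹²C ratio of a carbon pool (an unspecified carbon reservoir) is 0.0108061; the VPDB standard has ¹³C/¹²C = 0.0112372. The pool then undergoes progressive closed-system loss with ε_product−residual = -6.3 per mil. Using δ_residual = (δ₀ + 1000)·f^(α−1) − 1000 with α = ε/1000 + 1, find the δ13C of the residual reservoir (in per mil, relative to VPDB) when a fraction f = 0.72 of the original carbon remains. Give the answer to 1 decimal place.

δ₀ = (0.0108061/0.0112372 − 1)×1000 = (0.961636 − 1)×1000 = -38.364 per mil
α − 1 = ε/1000 = -0.0063
f^(α−1) = 0.72^(-0.0063) = 1.002072
δ_res = (-38.364 + 1000) × 1.002072 − 1000 = 963.629 − 1000 = -36.37 per mil

-36.4 per mil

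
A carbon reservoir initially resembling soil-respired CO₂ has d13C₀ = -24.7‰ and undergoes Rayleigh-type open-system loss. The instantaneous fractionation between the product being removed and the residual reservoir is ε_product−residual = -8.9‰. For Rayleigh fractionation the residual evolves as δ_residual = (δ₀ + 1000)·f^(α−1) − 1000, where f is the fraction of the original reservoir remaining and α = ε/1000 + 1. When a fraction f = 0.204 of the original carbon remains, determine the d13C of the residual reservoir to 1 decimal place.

Rayleigh residual: δ_res = (δ₀ + 1000)·f^(α−1) − 1000
α = ε/1000 + 1 = 0.99110, so α − 1 = -0.00890
f^(α−1) = 0.204^(-0.00890) = 1.014248
δ_res = (-24.7 + 1000) × 1.014248 − 1000 = 989.196 − 1000 = -10.80‰

-10.8‰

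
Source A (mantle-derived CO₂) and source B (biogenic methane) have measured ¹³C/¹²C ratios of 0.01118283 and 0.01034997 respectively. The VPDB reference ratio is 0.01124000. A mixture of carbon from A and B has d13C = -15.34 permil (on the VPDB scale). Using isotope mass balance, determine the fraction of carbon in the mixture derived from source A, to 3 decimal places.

0.862

δ_A = (0.01118283/0.01124000 − 1)×1000 = (0.994914 − 1)×1000 = -5.086 permil
δ_B = (0.01034997/0.01124000 − 1)×1000 = (0.920816 − 1)×1000 = -79.184 permil
f_A = (δ_mix − δ_B)/(δ_A − δ_B) = (-15.34 − (-79.184))/(-5.086 − (-79.184))
f_A = 63.844 / 74.098 = 0.8616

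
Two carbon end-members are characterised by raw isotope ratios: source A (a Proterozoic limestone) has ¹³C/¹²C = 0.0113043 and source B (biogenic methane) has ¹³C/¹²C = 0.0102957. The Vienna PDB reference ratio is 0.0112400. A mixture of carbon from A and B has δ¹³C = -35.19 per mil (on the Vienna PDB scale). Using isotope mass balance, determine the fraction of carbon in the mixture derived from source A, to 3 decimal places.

0.544

δ_A = (0.0113043/0.0112400 − 1)×1000 = (1.005721 − 1)×1000 = 5.721 per mil
δ_B = (0.0102957/0.0112400 − 1)×1000 = (0.915988 − 1)×1000 = -84.012 per mil
f_A = (δ_mix − δ_B)/(δ_A − δ_B) = (-35.19 − (-84.012))/(5.721 − (-84.012))
f_A = 48.822 / 89.733 = 0.5441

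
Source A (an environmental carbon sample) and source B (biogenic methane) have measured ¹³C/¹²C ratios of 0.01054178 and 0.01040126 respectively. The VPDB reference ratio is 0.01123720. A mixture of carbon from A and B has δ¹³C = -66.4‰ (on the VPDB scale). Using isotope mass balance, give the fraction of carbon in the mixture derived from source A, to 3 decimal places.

0.639

δ_A = (0.01054178/0.01123720 − 1)×1000 = (0.938114 − 1)×1000 = -61.886‰
δ_B = (0.01040126/0.01123720 − 1)×1000 = (0.925610 − 1)×1000 = -74.390‰
f_A = (δ_mix − δ_B)/(δ_A − δ_B) = (-66.4 − (-74.390))/(-61.886 − (-74.390))
f_A = 7.990 / 12.505 = 0.6390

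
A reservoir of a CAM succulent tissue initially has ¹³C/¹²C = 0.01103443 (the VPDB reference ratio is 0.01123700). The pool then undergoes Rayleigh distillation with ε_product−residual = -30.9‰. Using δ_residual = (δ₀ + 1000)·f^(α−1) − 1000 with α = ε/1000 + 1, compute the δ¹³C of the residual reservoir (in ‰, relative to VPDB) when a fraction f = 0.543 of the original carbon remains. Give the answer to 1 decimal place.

δ₀ = (0.01103443/0.01123700 − 1)×1000 = (0.981973 − 1)×1000 = -18.027‰
α − 1 = ε/1000 = -0.0309
f^(α−1) = 0.543^(-0.0309) = 1.019048
δ_res = (-18.027 + 1000) × 1.019048 − 1000 = 1000.678 − 1000 = 0.68‰

0.7‰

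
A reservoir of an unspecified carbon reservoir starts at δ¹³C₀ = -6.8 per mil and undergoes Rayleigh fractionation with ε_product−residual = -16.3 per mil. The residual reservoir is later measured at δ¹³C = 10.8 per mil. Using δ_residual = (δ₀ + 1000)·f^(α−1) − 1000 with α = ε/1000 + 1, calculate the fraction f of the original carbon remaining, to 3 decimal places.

α − 1 = ε/1000 = -0.0163
(δ_res + 1000)/(δ₀ + 1000) = (10.8 + 1000)/(-6.8 + 1000) = 1010.8/993.2 = 1.017720
f = 1.017720^(1/-0.0163) = exp(ln(1.017720)/-0.0163) = exp(0.01757/-0.0163)
f = exp(-1.0776) = 0.3404

0.340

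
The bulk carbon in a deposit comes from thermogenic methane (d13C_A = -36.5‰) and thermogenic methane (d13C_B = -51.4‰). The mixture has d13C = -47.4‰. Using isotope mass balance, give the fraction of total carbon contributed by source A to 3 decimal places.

0.268

δ_mix = f_A·δ_A + (1 − f_A)·δ_B  ⇒  f_A = (δ_mix − δ_B)/(δ_A − δ_B)
f_A = (-47.4 − (-51.4)) / (-36.5 − (-51.4))
f_A = 4.0 / 14.9 = 0.2685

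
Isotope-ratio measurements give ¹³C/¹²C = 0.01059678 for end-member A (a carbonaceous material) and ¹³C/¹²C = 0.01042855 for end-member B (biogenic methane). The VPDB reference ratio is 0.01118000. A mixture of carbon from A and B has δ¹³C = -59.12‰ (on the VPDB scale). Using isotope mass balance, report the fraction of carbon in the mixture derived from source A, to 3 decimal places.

δ_A = (0.01059678/0.01118000 − 1)×1000 = (0.947834 − 1)×1000 = -52.166‰
δ_B = (0.01042855/0.01118000 − 1)×1000 = (0.932786 − 1)×1000 = -67.214‰
f_A = (δ_mix − δ_B)/(δ_A − δ_B) = (-59.12 − (-67.214))/(-52.166 − (-67.214))
f_A = 8.094 / 15.047 = 0.5379

0.538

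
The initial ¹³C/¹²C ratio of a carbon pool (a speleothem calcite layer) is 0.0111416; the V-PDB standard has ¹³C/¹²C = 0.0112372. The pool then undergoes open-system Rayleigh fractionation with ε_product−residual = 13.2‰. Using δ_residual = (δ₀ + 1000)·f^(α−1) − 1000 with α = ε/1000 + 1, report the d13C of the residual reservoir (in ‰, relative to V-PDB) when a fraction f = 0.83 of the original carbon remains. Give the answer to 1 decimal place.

δ₀ = (0.0111416/0.0112372 − 1)×1000 = (0.991493 − 1)×1000 = -8.507‰
α − 1 = ε/1000 = 0.0132
f^(α−1) = 0.83^(0.0132) = 0.997543
δ_res = (-8.507 + 1000) × 0.997543 − 1000 = 989.057 − 1000 = -10.94‰

-10.9‰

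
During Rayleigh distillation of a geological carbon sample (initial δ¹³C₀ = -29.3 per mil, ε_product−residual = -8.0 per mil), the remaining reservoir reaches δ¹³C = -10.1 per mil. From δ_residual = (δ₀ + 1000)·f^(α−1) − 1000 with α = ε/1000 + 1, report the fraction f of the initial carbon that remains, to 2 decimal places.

0.09

α − 1 = ε/1000 = -0.0080
(δ_res + 1000)/(δ₀ + 1000) = (-10.1 + 1000)/(-29.3 + 1000) = 989.9/970.7 = 1.019780
f = 1.019780^(1/-0.0080) = exp(ln(1.019780)/-0.0080) = exp(0.01959/-0.0080)
f = exp(-2.4483) = 0.0864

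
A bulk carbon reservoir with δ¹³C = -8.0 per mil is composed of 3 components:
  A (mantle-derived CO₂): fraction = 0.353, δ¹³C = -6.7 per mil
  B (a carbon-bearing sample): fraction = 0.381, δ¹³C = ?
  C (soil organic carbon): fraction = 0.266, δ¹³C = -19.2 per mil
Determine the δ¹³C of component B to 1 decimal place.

Isotope mass balance: δ_bulk = Σ fᵢ·δᵢ.
-8.0 = 0.353×(-6.7) + 0.381×δ_B + 0.266×(-19.2)
0.381·δ_B = -8.0 − (-7.472) = -0.528
δ_B = -0.528 / 0.381 = -1.39 per mil

-1.4 per mil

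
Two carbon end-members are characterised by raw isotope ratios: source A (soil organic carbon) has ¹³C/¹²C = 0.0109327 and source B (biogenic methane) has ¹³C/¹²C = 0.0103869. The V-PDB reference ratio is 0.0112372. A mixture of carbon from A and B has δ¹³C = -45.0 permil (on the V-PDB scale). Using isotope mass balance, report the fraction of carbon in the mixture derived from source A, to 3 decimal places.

δ_A = (0.0109327/0.0112372 − 1)×1000 = (0.972903 − 1)×1000 = -27.097 permil
δ_B = (0.0103869/0.0112372 − 1)×1000 = (0.924332 − 1)×1000 = -75.668 permil
f_A = (δ_mix − δ_B)/(δ_A − δ_B) = (-45.0 − (-75.668))/(-27.097 − (-75.668))
f_A = 30.668 / 48.571 = 0.6314

0.631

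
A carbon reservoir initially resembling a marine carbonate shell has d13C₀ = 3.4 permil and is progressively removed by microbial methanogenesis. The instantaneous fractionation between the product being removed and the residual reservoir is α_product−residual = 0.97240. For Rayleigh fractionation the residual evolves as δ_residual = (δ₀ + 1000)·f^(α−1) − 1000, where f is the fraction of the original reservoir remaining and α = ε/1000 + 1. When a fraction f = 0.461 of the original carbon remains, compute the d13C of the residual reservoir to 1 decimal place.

Rayleigh residual: δ_res = (δ₀ + 1000)·f^(α−1) − 1000
α − 1 = -0.02760
f^(α−1) = 0.461^(-0.02760) = 1.021602
δ_res = (3.4 + 1000) × 1.021602 − 1000 = 1025.076 − 1000 = 25.08 permil

25.1 permil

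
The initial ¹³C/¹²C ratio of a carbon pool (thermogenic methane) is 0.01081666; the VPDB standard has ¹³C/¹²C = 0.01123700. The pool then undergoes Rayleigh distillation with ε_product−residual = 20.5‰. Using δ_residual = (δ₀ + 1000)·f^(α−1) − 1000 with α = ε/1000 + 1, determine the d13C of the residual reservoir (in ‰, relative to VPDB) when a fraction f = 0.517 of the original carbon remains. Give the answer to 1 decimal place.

-50.3‰

δ₀ = (0.01081666/0.01123700 − 1)×1000 = (0.962593 − 1)×1000 = -37.407‰
α − 1 = ε/1000 = 0.0205
f^(α−1) = 0.517^(0.0205) = 0.986567
δ_res = (-37.407 + 1000) × 0.986567 − 1000 = 949.663 − 1000 = -50.34‰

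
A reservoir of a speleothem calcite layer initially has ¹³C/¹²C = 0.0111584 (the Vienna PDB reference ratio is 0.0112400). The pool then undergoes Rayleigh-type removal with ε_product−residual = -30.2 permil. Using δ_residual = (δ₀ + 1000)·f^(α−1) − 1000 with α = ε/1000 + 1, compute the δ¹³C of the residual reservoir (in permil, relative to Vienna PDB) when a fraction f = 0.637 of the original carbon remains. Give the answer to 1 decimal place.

δ₀ = (0.0111584/0.0112400 − 1)×1000 = (0.992740 − 1)×1000 = -7.260 permil
α − 1 = ε/1000 = -0.0302
f^(α−1) = 0.637^(-0.0302) = 1.013713
δ_res = (-7.260 + 1000) × 1.013713 − 1000 = 1006.354 − 1000 = 6.35 permil

6.4 permil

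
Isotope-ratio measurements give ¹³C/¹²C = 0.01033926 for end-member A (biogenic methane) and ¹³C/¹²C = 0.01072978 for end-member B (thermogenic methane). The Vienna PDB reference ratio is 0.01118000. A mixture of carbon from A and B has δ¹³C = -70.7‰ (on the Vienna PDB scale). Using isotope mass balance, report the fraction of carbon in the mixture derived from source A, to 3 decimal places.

δ_A = (0.01033926/0.01118000 − 1)×1000 = (0.924800 − 1)×1000 = -75.200‰
δ_B = (0.01072978/0.01118000 − 1)×1000 = (0.959730 − 1)×1000 = -40.270‰
f_A = (δ_mix − δ_B)/(δ_A − δ_B) = (-70.7 − (-40.270))/(-75.200 − (-40.270))
f_A = -30.430 / -34.930 = 0.8712

0.871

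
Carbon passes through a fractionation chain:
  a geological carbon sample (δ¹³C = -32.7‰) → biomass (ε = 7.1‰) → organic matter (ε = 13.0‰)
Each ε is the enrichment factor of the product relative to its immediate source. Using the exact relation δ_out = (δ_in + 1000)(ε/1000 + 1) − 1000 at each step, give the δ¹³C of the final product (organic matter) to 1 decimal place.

step 1: δ = (-32.70 + 1000)·(7.1/1000 + 1) − 1000 = -25.83‰
step 2: δ = (-25.83 + 1000)·(13.0/1000 + 1) − 1000 = -13.17‰

-13.2‰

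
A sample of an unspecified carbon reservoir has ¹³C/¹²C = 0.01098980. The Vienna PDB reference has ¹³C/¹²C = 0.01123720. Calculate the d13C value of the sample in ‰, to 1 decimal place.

d13C = (R_sample / R_standard − 1) × 1000
R_sample / R_standard = 0.01098980 / 0.01123720 = 0.977984
d13C = (0.977984 − 1) × 1000 = -22.02‰

-22.0‰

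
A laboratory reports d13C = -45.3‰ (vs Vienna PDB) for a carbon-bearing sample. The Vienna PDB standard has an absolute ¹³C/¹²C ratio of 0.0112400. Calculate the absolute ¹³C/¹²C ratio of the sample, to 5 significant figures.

0.010731

R_sample = R_standard × (d13C/1000 + 1)
R_sample = 0.0112400 × (-45.3/1000 + 1) = 0.0112400 × 0.954700
R_sample = 0.0107308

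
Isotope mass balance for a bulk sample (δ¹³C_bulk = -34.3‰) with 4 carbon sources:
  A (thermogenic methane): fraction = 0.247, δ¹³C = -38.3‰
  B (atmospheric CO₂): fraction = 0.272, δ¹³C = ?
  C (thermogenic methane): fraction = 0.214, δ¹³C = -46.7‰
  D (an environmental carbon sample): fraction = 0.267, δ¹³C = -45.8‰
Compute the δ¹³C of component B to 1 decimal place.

Isotope mass balance: δ_bulk = Σ fᵢ·δᵢ.
-34.3 = 0.247×(-38.3) + 0.272×δ_B + 0.214×(-46.7) + 0.267×(-45.8)
0.272·δ_B = -34.3 − (-31.682) = -2.617
δ_B = -2.617 / 0.272 = -9.62‰

-9.6‰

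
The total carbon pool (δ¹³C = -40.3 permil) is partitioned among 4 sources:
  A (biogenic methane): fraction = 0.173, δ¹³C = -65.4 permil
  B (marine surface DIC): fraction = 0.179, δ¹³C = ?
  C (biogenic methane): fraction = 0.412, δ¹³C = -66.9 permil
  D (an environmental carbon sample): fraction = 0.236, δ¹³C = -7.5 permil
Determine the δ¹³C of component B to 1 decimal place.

Isotope mass balance: δ_bulk = Σ fᵢ·δᵢ.
-40.3 = 0.173×(-65.4) + 0.179×δ_B + 0.412×(-66.9) + 0.236×(-7.5)
0.179·δ_B = -40.3 − (-40.647) = 0.347
δ_B = 0.347 / 0.179 = 1.94 permil

1.9 permil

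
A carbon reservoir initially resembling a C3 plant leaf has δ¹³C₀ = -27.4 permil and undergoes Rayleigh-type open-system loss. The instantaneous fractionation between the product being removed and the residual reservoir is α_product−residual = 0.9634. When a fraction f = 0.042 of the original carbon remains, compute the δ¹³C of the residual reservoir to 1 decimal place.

Rayleigh residual: δ_res = (δ₀ + 1000)·f^(α−1) − 1000
α − 1 = -0.03660
f^(α−1) = 0.042^(-0.03660) = 1.123024
δ_res = (-27.4 + 1000) × 1.123024 − 1000 = 1092.253 − 1000 = 92.25 permil

92.3 permil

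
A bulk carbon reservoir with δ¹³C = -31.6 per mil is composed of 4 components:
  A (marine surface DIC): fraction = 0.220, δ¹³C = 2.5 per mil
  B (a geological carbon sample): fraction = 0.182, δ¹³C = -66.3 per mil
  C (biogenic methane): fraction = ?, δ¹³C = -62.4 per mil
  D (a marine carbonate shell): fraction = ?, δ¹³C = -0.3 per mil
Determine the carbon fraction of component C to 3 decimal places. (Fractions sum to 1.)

0.321

Let f_C and f_D be the unknown fractions; fractions sum to 1 so f_C + f_D = 0.598.
Mass balance: Σ fᵢ·δᵢ = δ_bulk ⇒ f_C·(-62.4) + f_D·(-0.3) = -31.6 − (-11.517) = -20.083
Substitute f_D = 0.598 − f_C:
f_C·(-62.4 − -0.3) = -20.083 − 0.598×(-0.3) = -19.904
f_C = -19.904 / -62.1 = 0.3205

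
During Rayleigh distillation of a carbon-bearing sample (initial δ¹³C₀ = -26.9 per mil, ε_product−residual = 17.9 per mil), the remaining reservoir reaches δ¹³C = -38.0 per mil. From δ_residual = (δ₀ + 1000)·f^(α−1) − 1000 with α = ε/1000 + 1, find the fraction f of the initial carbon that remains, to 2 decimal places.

α − 1 = ε/1000 = 0.0179
(δ_res + 1000)/(δ₀ + 1000) = (-38.0 + 1000)/(-26.9 + 1000) = 962.0/973.1 = 0.988593
f = 0.988593^(1/0.0179) = exp(ln(0.988593)/0.0179) = exp(-0.01147/0.0179)
f = exp(-0.6409) = 0.5268

0.53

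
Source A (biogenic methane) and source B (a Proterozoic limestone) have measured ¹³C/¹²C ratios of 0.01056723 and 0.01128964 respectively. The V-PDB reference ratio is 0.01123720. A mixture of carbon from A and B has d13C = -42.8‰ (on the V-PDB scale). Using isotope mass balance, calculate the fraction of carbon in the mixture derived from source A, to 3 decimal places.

δ_A = (0.01056723/0.01123720 − 1)×1000 = (0.940379 − 1)×1000 = -59.621‰
δ_B = (0.01128964/0.01123720 − 1)×1000 = (1.004667 − 1)×1000 = 4.667‰
f_A = (δ_mix − δ_B)/(δ_A − δ_B) = (-42.8 − (4.667))/(-59.621 − (4.667))
f_A = -47.467 / -64.287 = 0.7384

0.738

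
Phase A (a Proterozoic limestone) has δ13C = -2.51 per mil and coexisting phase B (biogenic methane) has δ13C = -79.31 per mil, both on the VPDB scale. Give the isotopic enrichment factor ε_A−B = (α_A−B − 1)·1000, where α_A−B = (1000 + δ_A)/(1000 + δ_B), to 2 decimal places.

83.42 per mil

α_A−B = (1000 + -2.51) / (1000 + -79.31) = 997.49 / 920.69 = 1.083416
ε_A−B = (1.083416 − 1) × 1000 = 83.416 per mil
(The approximation ε ≈ δ_A − δ_B would give 76.80 per mil.)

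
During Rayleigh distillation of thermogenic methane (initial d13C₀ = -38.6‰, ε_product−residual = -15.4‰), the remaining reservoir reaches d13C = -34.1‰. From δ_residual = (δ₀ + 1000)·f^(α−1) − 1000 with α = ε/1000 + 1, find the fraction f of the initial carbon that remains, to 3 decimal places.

α − 1 = ε/1000 = -0.0154
(δ_res + 1000)/(δ₀ + 1000) = (-34.1 + 1000)/(-38.6 + 1000) = 965.9/961.4 = 1.004681
f = 1.004681^(1/-0.0154) = exp(ln(1.004681)/-0.0154) = exp(0.00467/-0.0154)
f = exp(-0.3032) = 0.7384

0.738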